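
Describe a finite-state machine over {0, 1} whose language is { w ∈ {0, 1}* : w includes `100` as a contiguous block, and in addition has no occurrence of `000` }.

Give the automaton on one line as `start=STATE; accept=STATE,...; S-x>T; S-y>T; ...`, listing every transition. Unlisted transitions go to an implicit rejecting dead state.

start=q0; accept=q6,q7,q8; q0-0>q1; q0-1>q2; q1-0>q3; q1-1>q2; q2-0>q4; q2-1>q2; q3-0>q5; q3-1>q2; q4-0>q6; q4-1>q2; q5-0>q5; q5-1>q5; q6-0>q5; q6-1>q7; q7-0>q8; q7-1>q7; q8-0>q6; q8-1>q7

Run two small machines in parallel and take their product. One (4 states) tracks whether and how much of `100` has been seen; the other (4 states) tracks partial matches of the forbidden pattern `000`. Each combined state is a pair, one component from each; accept when both components accept. After merging equivalent states the machine shrinks.
A 9-state machine:
        0   1  
>  q0   q1  q2 
   q1   q3  q2 
   q2   q4  q2 
   q3   q5  q2 
   q4   q6  q2 
   q5   q5  q5 
 * q6   q5  q7 
 * q7   q8  q7 
 * q8   q6  q7 
(> = start, * = accepting)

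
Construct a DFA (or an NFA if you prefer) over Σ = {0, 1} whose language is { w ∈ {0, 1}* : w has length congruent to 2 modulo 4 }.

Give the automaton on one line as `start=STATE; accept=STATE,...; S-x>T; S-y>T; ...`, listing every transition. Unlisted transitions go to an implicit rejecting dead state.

Count input length modulo 4: every symbol advances one step around the cycle A → B → C → D → A. Accept at C.
A 4-state machine:
       0  1 
>  A   B  B 
   B   C  C 
 * C   D  D 
   D   A  A 
(> = start, * = accepting)

start=A; accept=C; A-0>B; A-1>B; B-0>C; B-1>C; C-0>D; C-1>D; D-0>A; D-1>A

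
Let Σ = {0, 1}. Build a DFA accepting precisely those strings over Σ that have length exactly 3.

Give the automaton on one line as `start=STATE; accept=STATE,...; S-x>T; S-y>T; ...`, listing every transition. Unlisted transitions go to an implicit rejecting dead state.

start=A; accept=D; A-0>B; A-1>B; B-0>C; B-1>C; C-0>D; C-1>D; D-0>E; D-1>E; E-0>E; E-1>E

Count input length up to 4: every symbol moves from A toward E, which means 'more than 3' and absorbs. Accept from {D}.
5 states suffice.
       0  1 
>  A   B  B 
   B   C  C 
   C   D  D 
 * D   E  E 
   E   E  E 
(> = start, * = accepting)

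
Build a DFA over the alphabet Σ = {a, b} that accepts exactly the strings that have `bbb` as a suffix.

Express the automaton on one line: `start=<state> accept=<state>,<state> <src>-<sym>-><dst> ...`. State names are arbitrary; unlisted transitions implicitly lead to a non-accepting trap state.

start=q0 accept=q3 q0-a->q0 q0-b->q1 q1-a->q0 q1-b->q2 q2-a->q0 q2-b->q3 q3-a->q0 q3-b->q3

Let each state record the length of the longest suffix of the input read so far that is also a prefix of `bbb`. q1 means the last symbol is `b`; q2 means the last 2 symbols are `bb`; q3 means the last 3 symbols are `bbb`. Accept only at q3, where the string currently ends in `bbb`.
        a   b  
>  q0   q0  q1 
   q1   q0  q2 
   q2   q0  q3 
 * q3   q0  q3 
(> = start, * = accepting)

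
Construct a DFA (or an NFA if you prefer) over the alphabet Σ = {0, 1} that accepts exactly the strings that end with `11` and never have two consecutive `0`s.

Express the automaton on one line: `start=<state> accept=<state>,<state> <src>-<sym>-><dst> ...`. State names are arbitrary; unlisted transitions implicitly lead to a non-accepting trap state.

Handle the two conditions separately and then intersect. The first has 3 states tracking how much of the suffix `11` has currently been matched; the second has 3 states tracking partial matches of the forbidden pattern `00`. A product state is a pair (one from each), accepting exactly when both do. After merging equivalent states the machine shrinks.
A 5-state machine:
        0   1  
>  q0   q1  q2 
   q1   q3  q2 
   q2   q1  q4 
   q3   q3  q3 
 * q4   q1  q4 
(> = start, * = accepting)

start=q0 accept=q4 q0-0->q1 q0-1->q2 q1-0->q3 q1-1->q2 q2-0->q1 q2-1->q4 q3-0->q3 q3-1->q3 q4-0->q1 q4-1->q4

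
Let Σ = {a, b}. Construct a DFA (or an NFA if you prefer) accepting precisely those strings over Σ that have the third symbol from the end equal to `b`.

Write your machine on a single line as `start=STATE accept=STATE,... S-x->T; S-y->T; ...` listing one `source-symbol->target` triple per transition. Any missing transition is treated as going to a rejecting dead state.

start=S0; accept=S11,S12,S13,S14; S0-a->S1; S0-b->S2; S1-a->S3; S1-b->S4; S2-a->S5; S2-b->S6; S3-a->S7; S3-b->S8; S4-a->S9; S4-b->S10; S5-a->S11; S5-b->S12; S6-a->S13; S6-b->S14; S7-a->S7; S7-b->S8; S8-a->S9; S8-b->S10; S9-a->S11; S9-b->S12; S10-a->S13; S10-b->S14; S11-a->S7; S11-b->S8; S12-a->S9; S12-b->S10; S13-a->S11; S13-b->S12; S14-a->S13; S14-b->S14

Because acceptance depends on a position counted from the end, the machine has to buffer the most recent 3 symbols. Make each state the string of the last up-to-3 symbols read; on input `x` shift the window left and append `x`. Accept when the buffered window has length 3 and begins with `b`.
15 states suffice.
          a    b  
>  S0     S1   S2 
   S1     S3   S4 
   S2     S5   S6 
   S3     S7   S8 
   S4     S9  S10 
   S5    S11  S12 
   S6    S13  S14 
   S7     S7   S8 
   S8     S9  S10 
   S9    S11  S12 
   S10   S13  S14 
 * S11    S7   S8 
 * S12    S9  S10 
 * S13   S11  S12 
 * S14   S13  S14 
(> = start, * = accepting)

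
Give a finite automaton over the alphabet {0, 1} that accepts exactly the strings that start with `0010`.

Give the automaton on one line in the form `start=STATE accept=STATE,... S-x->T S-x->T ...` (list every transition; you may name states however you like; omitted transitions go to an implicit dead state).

start=S0 accept=S4 S0-0->S1 S0-1->S5 S1-0->S2 S1-1->S5 S2-0->S5 S2-1->S3 S3-0->S4 S3-1->S5 S4-0->S4 S4-1->S4 S5-0->S5 S5-1->S5

Walk along `0010` while the input agrees: from S0 take `0` to S1, and so on. Any deviation drops to the rejecting sink S5. Once S4 is reached the prefix is confirmed and every continuation is accepted.
With 6 states:
        0   1  
>  S0   S1  S5 
   S1   S2  S5 
   S2   S5  S3 
   S3   S4  S5 
 * S4   S4  S4 
   S5   S5  S5 
(> = start, * = accepting)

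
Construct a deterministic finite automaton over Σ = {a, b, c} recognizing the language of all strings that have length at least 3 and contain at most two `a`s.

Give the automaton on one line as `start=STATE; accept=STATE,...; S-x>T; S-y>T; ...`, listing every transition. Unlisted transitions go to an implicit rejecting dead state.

start=q0; accept=q7,q8,q9; q0-a>q1; q0-b>q2; q0-c>q2; q1-a>q3; q1-b>q4; q1-c>q4; q2-a>q4; q2-b>q5; q2-c>q5; q3-a>q6; q3-b>q7; q3-c>q7; q4-a>q7; q4-b>q8; q4-c>q8; q5-a>q8; q5-b>q9; q5-c>q9; q6-a>q6; q6-b>q6; q6-c>q6; q7-a>q6; q7-b>q7; q7-c>q7; q8-a>q7; q8-b>q8; q8-c>q8; q9-a>q8; q9-b>q9; q9-c>q9

Run two small machines in parallel and take their product. The first has 5 states tracking the input length, saturating at 4; the second has 4 states tracking the count of `a`s, saturating at 3. A product state is a pair (one from each), accepting exactly when both do. After merging equivalent states the machine shrinks.
10 states suffice.
        a   b   c  
>  q0   q1  q2  q2 
   q1   q3  q4  q4 
   q2   q4  q5  q5 
   q3   q6  q7  q7 
   q4   q7  q8  q8 
   q5   q8  q9  q9 
   q6   q6  q6  q6 
 * q7   q6  q7  q7 
 * q8   q7  q8  q8 
 * q9   q8  q9  q9 
(> = start, * = accepting)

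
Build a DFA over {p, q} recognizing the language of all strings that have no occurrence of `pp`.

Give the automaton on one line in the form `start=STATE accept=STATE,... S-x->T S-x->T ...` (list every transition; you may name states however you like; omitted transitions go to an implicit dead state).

start=s0 accept=s0,s1 s0-p->s1 s0-q->s0 s1-p->s2 s1-q->s0 s2-p->s2 s2-q->s2

Track partial matches of the forbidden pattern `pp`. State s2 is a dead state reached once `pp` has occurred; every other state accepts. s0 means no part of `pp` is currently matched.
        p   q  
>* s0   s1  s0 
 * s1   s2  s0 
   s2   s2  s2 
(> = start, * = accepting)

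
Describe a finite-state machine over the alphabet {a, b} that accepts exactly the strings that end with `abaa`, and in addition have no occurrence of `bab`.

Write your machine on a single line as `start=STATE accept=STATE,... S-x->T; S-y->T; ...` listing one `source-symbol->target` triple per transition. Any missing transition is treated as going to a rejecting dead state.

Run two small machines in parallel and take their product. One (5 states) tracks how much of the suffix `abaa` has currently been matched; the other (4 states) tracks partial matches of the forbidden pattern `bab`. Each combined state is a pair, one component from each; accept when both components accept.
With 12 states:
          a    b  
>  q0     q1   q2 
   q1     q1   q3 
   q2     q4   q2 
   q3     q5   q2 
   q4     q1   q6 
   q5     q7   q6 
   q6     q8   q9 
 * q7     q1   q3 
   q8    q10   q6 
   q9    q11   q9 
   q10   q11   q6 
   q11   q11   q6 
(> = start, * = accepting)

start=q0; accept=q7; q0-a->q1; q0-b->q2; q1-a->q1; q1-b->q3; q2-a->q4; q2-b->q2; q3-a->q5; q3-b->q2; q4-a->q1; q4-b->q6; q5-a->q7; q5-b->q6; q6-a->q8; q6-b->q9; q7-a->q1; q7-b->q3; q8-a->q10; q8-b->q6; q9-a->q11; q9-b->q9; q10-a->q11; q10-b->q6; q11-a->q11; q11-b->q6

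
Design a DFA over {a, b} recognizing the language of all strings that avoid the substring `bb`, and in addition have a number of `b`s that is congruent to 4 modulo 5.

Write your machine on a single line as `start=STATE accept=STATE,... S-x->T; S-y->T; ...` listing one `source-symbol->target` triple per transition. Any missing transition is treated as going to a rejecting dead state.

Handle the two conditions separately and then intersect. The first has 3 states tracking partial matches of the forbidden pattern `bb`; the second has 5 states tracking the count of `b`s modulo 5. A product state is a pair (one from each), accepting exactly when both do. Equivalent product states are then merged.
An 11-state machine:
          a    b  
>  s0     s0   s1 
   s1     s2   s3 
   s2     s2   s4 
   s3     s3   s3 
   s4     s5   s3 
   s5     s5   s6 
   s6     s7   s3 
   s7     s7   s8 
 * s8     s9   s3 
 * s9     s9  s10 
   s10    s0   s3 
(> = start, * = accepting)

start=s0; accept=s8,s9; s0-a->s0; s0-b->s1; s1-a->s2; s1-b->s3; s2-a->s2; s2-b->s4; s3-a->s3; s3-b->s3; s4-a->s5; s4-b->s3; s5-a->s5; s5-b->s6; s6-a->s7; s6-b->s3; s7-a->s7; s7-b->s8; s8-a->s9; s8-b->s3; s9-a->s9; s9-b->s10; s10-a->s0; s10-b->s3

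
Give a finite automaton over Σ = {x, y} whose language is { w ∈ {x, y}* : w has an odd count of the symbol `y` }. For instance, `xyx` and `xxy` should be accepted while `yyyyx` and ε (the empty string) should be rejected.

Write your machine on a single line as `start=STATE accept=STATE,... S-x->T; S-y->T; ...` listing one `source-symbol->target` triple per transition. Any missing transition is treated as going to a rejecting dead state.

start=s0; accept=s1; s0-x->s0; s0-y->s1; s1-x->s1; s1-y->s0

Keep the running count of `y`s modulo 2: each `y` advances along the cycle s0 → s1 → s0 while other symbols loop. Accept at s1.
2 states suffice.
        x   y  
>  s0   s0  s1 
 * s1   s1  s0 
(> = start, * = accepting)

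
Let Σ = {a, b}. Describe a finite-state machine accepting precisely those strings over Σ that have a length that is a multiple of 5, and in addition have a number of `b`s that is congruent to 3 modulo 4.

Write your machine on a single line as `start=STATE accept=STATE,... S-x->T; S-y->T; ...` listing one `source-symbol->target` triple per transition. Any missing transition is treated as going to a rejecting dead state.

start=s0; accept=s16; s0-a->s1; s0-b->s2; s1-a->s3; s1-b->s4; s2-a->s4; s2-b->s5; s3-a->s6; s3-b->s7; s4-a->s7; s4-b->s8; s5-a->s8; s5-b->s9; s6-a->s10; s6-b->s11; s7-a->s11; s7-b->s12; s8-a->s12; s8-b->s13; s9-a->s13; s9-b->s10; s10-a->s0; s10-b->s14; s11-a->s14; s11-b->s15; s12-a->s15; s12-b->s16; s13-a->s16; s13-b->s0; s14-a->s2; s14-b->s17; s15-a->s17; s15-b->s18; s16-a->s18; s16-b->s1; s17-a->s5; s17-b->s19; s18-a->s19; s18-b->s3; s19-a->s9; s19-b->s6

Build one automaton per condition and run them in lockstep. One (5 states) tracks the input length modulo 5; the other (4 states) tracks the count of `b`s modulo 4. Each combined state is a pair, one component from each; accept when both components accept.
With 20 states:
          a    b  
>  s0     s1   s2 
   s1     s3   s4 
   s2     s4   s5 
   s3     s6   s7 
   s4     s7   s8 
   s5     s8   s9 
   s6    s10  s11 
   s7    s11  s12 
   s8    s12  s13 
   s9    s13  s10 
   s10    s0  s14 
   s11   s14  s15 
   s12   s15  s16 
   s13   s16   s0 
   s14    s2  s17 
   s15   s17  s18 
 * s16   s18   s1 
   s17    s5  s19 
   s18   s19   s3 
   s19    s9   s6 
(> = start, * = accepting)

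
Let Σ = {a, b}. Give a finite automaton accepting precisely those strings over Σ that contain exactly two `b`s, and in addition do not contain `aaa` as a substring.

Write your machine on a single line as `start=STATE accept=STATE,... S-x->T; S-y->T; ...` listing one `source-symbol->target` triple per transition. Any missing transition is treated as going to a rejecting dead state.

Run two small machines in parallel and take their product. The first has 4 states tracking the count of `b`s, saturating at 3; the second has 4 states tracking partial matches of the forbidden pattern `aaa`. A product state is a pair (one from each), accepting exactly when both do. Minimizing collapses redundant product states.
        a   b  
>  q0   q1  q2 
   q1   q3  q2 
   q2   q4  q5 
   q3   q6  q2 
   q4   q7  q5 
 * q5   q8  q6 
   q6   q6  q6 
   q7   q6  q5 
 * q8   q9  q6 
 * q9   q6  q6 
(> = start, * = accepting)

start=q0; accept=q5,q8,q9; q0-a->q1; q0-b->q2; q1-a->q3; q1-b->q2; q2-a->q4; q2-b->q5; q3-a->q6; q3-b->q2; q4-a->q7; q4-b->q5; q5-a->q8; q5-b->q6; q6-a->q6; q6-b->q6; q7-a->q6; q7-b->q5; q8-a->q9; q8-b->q6; q9-a->q6; q9-b->q6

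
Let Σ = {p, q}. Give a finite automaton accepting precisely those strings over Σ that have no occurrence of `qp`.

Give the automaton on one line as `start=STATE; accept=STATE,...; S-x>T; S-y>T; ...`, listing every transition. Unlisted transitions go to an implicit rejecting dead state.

start=s0; accept=s0,s1; s0-p>s0; s0-q>s1; s1-p>s2; s1-q>s1; s2-p>s2; s2-q>s2

Track partial matches of the forbidden pattern `qp`. State s2 is a dead state reached once `qp` has occurred; every other state accepts. s0 means no part of `qp` is currently matched.
3 states suffice.
        p   q  
>* s0   s0  s1 
 * s1   s2  s1 
   s2   s2  s2 
(> = start, * = accepting)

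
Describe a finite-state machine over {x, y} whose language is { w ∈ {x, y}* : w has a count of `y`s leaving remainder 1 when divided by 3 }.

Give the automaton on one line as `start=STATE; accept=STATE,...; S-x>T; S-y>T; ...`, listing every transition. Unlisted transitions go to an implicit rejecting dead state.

start=q0; accept=q1; q0-x>q0; q0-y>q1; q1-x>q1; q1-y>q2; q2-x>q2; q2-y>q0

The only thing that matters is how many `y`s have appeared, reduced mod 3. Use one state per residue: q0 for 0, …, q2 for 2. Reading `y` moves to the next residue; anything else stays put. q1 is accepting.
With 3 states:
        x   y  
>  q0   q0  q1 
 * q1   q1  q2 
   q2   q2  q0 
(> = start, * = accepting)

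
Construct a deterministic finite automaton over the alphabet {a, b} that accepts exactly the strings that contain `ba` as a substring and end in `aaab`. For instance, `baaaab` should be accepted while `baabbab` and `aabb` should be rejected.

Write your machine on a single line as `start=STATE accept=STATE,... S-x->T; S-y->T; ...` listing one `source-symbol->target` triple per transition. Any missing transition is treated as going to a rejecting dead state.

Handle the two conditions separately and then intersect. One (3 states) tracks whether and how much of `ba` has been seen; the other (5 states) tracks how much of the suffix `aaab` has currently been matched. Each combined state is a pair, one component from each; accept when both components accept. Equivalent product states are then merged.
A 6-state machine:
        a   b  
>  S0   S0  S1 
   S1   S2  S1 
   S2   S3  S1 
   S3   S4  S1 
   S4   S4  S5 
 * S5   S2  S1 
(> = start, * = accepting)

start=S0; accept=S5; S0-a->S0; S0-b->S1; S1-a->S2; S1-b->S1; S2-a->S3; S2-b->S1; S3-a->S4; S3-b->S1; S4-a->S4; S4-b->S5; S5-a->S2; S5-b->S1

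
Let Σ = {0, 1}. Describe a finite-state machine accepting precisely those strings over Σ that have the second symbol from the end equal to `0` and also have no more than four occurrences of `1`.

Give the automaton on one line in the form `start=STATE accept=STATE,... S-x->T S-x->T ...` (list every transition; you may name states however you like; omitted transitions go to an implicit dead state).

Handle the two conditions separately and then intersect. One (7 states) tracks the last 2 symbols read; the other (6 states) tracks the count of `1`s, saturating at 5. Each combined state is a pair, one component from each; accept when both components accept.
          0    1  
>  s0     s1   s2 
   s1     s3   s4 
   s2     s5   s6 
 * s3     s3   s4 
 * s4     s5   s6 
   s5     s7   s8 
   s6     s9  s10 
 * s7     s7   s8 
 * s8     s9  s10 
   s9    s11  s12 
   s10   s13  s14 
 * s11   s11  s12 
 * s12   s13  s14 
   s13   s15  s16 
   s14   s17  s18 
 * s15   s15  s16 
 * s16   s17  s18 
   s17   s19  s20 
   s18   s21  s18 
 * s19   s19  s20 
   s20   s21  s18 
   s21   s22  s20 
   s22   s22  s20 
(> = start, * = accepting)

start=s0 accept=s3,s4,s7,s8,s11,s12,s15,s16,s19 s0-0->s1 s0-1->s2 s1-0->s3 s1-1->s4 s2-0->s5 s2-1->s6 s3-0->s3 s3-1->s4 s4-0->s5 s4-1->s6 s5-0->s7 s5-1->s8 s6-0->s9 s6-1->s10 s7-0->s7 s7-1->s8 s8-0->s9 s8-1->s10 s9-0->s11 s9-1->s12 s10-0->s13 s10-1->s14 s11-0->s11 s11-1->s12 s12-0->s13 s12-1->s14 s13-0->s15 s13-1->s16 s14-0->s17 s14-1->s18 s15-0->s15 s15-1->s16 s16-0->s17 s16-1->s18 s17-0->s19 s17-1->s20 s18-0->s21 s18-1->s18 s19-0->s19 s19-1->s20 s20-0->s21 s20-1->s18 s21-0->s22 s21-1->s20 s22-0->s22 s22-1->s20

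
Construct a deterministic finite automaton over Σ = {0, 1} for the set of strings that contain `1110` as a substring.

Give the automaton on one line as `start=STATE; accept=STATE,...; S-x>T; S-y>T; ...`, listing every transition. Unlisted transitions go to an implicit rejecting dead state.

Track how much of `1110` has been matched so far: state s0 is no progress, s4 is the absorbing accept state reached once `1110` has occurred. Intermediate states record partial matches; on a mismatch, fall back to the longest reusable overlap.
5 states suffice.
        0   1  
>  s0   s0  s1 
   s1   s0  s2 
   s2   s0  s3 
   s3   s4  s3 
 * s4   s4  s4 
(> = start, * = accepting)

start=s0; accept=s4; s0-0>s0; s0-1>s1; s1-0>s0; s1-1>s2; s2-0>s0; s2-1>s3; s3-0>s4; s3-1>s3; s4-0>s4; s4-1>s4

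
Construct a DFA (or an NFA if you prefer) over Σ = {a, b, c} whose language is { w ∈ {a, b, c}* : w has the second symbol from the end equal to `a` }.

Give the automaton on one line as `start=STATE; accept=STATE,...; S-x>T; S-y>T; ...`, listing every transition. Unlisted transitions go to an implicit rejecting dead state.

start=s0; accept=s4,s5,s6; s0-a>s1; s0-b>s2; s0-c>s3; s1-a>s4; s1-b>s5; s1-c>s6; s2-a>s7; s2-b>s8; s2-c>s9; s3-a>s10; s3-b>s11; s3-c>s12; s4-a>s4; s4-b>s5; s4-c>s6; s5-a>s7; s5-b>s8; s5-c>s9; s6-a>s10; s6-b>s11; s6-c>s12; s7-a>s4; s7-b>s5; s7-c>s6; s8-a>s7; s8-b>s8; s8-c>s9; s9-a>s10; s9-b>s11; s9-c>s12; s10-a>s4; s10-b>s5; s10-c>s6; s11-a>s7; s11-b>s8; s11-c>s9; s12-a>s10; s12-b>s11; s12-c>s12

A DFA must remember the last 2 symbols (since which symbol is second-to-last isn't known until the input ends). Use one state per possible window of the last ≤2 symbols; accept from those whose window starts with `a`.
          a    b    c  
>  s0     s1   s2   s3 
   s1     s4   s5   s6 
   s2     s7   s8   s9 
   s3    s10  s11  s12 
 * s4     s4   s5   s6 
 * s5     s7   s8   s9 
 * s6    s10  s11  s12 
   s7     s4   s5   s6 
   s8     s7   s8   s9 
   s9    s10  s11  s12 
   s10    s4   s5   s6 
   s11    s7   s8   s9 
   s12   s10  s11  s12 
(> = start, * = accepting)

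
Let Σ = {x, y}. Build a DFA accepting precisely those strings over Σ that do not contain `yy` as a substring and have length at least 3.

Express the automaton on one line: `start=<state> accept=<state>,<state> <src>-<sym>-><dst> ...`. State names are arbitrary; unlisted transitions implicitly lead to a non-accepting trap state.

Run two small machines in parallel and take their product. The first has 3 states tracking partial matches of the forbidden pattern `yy`; the second has 5 states tracking the input length, saturating at 4. A product state is a pair (one from each), accepting exactly when both do. Minimizing collapses redundant product states.
        x   y  
>  q0   q1  q2 
   q1   q3  q4 
   q2   q3  q5 
   q3   q6  q7 
   q4   q6  q5 
   q5   q5  q5 
 * q6   q6  q7 
 * q7   q6  q5 
(> = start, * = accepting)

start=q0 accept=q6,q7 q0-x->q1 q0-y->q2 q1-x->q3 q1-y->q4 q2-x->q3 q2-y->q5 q3-x->q6 q3-y->q7 q4-x->q6 q4-y->q5 q5-x->q5 q5-y->q5 q6-x->q6 q6-y->q7 q7-x->q6 q7-y->q5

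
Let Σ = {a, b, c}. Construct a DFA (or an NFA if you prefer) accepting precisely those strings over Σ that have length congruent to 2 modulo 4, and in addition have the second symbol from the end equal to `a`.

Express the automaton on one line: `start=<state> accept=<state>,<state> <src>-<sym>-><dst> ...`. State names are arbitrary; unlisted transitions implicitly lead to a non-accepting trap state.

Handle the two conditions separately and then intersect. The first has 4 states tracking the input length modulo 4; the second has 13 states tracking the last 2 symbols read. A product state is a pair (one from each), accepting exactly when both do. After merging equivalent states the machine shrinks.
        a   b   c  
>  q0   q1  q2  q2 
   q1   q3  q3  q3 
   q2   q4  q4  q4 
 * q3   q5  q5  q5 
   q4   q5  q5  q5 
   q5   q0  q0  q0 
(> = start, * = accepting)

start=q0 accept=q3 q0-a->q1 q0-b->q2 q0-c->q2 q1-a->q3 q1-b->q3 q1-c->q3 q2-a->q4 q2-b->q4 q2-c->q4 q3-a->q5 q3-b->q5 q3-c->q5 q4-a->q5 q4-b->q5 q4-c->q5 q5-a->q0 q5-b->q0 q5-c->q0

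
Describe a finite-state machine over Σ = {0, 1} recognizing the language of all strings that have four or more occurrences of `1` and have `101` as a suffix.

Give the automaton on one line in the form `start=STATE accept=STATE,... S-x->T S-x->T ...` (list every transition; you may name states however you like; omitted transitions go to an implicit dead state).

Handle the two conditions separately and then intersect. The first has 6 states tracking the count of `1`s, saturating at 5; the second has 4 states tracking how much of the suffix `101` has currently been matched. A product state is a pair (one from each), accepting exactly when both do. Minimizing collapses redundant product states.
With 6 states:
        0   1  
>  q0   q0  q1 
   q1   q1  q2 
   q2   q2  q3 
   q3   q4  q3 
   q4   q2  q5 
 * q5   q4  q3 
(> = start, * = accepting)

start=q0 accept=q5 q0-0->q0 q0-1->q1 q1-0->q1 q1-1->q2 q2-0->q2 q2-1->q3 q3-0->q4 q3-1->q3 q4-0->q2 q4-1->q5 q5-0->q4 q5-1->q3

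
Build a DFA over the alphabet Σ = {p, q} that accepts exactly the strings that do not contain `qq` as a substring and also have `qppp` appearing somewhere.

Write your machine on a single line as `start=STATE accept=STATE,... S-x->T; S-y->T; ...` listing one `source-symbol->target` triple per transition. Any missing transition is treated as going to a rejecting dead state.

start=s0; accept=s5,s6; s0-p->s0; s0-q->s1; s1-p->s2; s1-q->s3; s2-p->s4; s2-q->s1; s3-p->s3; s3-q->s3; s4-p->s5; s4-q->s1; s5-p->s5; s5-q->s6; s6-p->s5; s6-q->s3

Handle the two conditions separately and then intersect. The first has 3 states tracking partial matches of the forbidden pattern `qq`; the second has 5 states tracking whether and how much of `qppp` has been seen. A product state is a pair (one from each), accepting exactly when both do. After merging equivalent states the machine shrinks.
A 7-state machine:
        p   q  
>  s0   s0  s1 
   s1   s2  s3 
   s2   s4  s1 
   s3   s3  s3 
   s4   s5  s1 
 * s5   s5  s6 
 * s6   s5  s3 
(> = start, * = accepting)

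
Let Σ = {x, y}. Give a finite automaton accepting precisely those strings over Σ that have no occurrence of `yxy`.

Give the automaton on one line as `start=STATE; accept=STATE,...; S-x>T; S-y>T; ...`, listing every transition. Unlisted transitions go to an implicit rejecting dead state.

start=q0; accept=q0,q1,q2; q0-x>q0; q0-y>q1; q1-x>q2; q1-y>q1; q2-x>q0; q2-y>q3; q3-x>q3; q3-y>q3

Track partial matches of the forbidden pattern `yxy`. State q3 is a dead state reached once `yxy` has occurred; every other state accepts. q0 means no part of `yxy` is currently matched.
4 states suffice.
        x   y  
>* q0   q0  q1 
 * q1   q2  q1 
 * q2   q0  q3 
   q3   q3  q3 
(> = start, * = accepting)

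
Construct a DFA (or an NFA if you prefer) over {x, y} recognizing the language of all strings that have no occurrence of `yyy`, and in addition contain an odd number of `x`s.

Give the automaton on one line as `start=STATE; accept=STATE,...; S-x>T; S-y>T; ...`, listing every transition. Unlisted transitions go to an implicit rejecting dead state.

start=S0; accept=S1,S3,S5; S0-x>S1; S0-y>S2; S1-x>S0; S1-y>S3; S2-x>S1; S2-y>S4; S3-x>S0; S3-y>S5; S4-x>S1; S4-y>S6; S5-x>S0; S5-y>S6; S6-x>S6; S6-y>S6

Run two small machines in parallel and take their product. The first has 4 states tracking partial matches of the forbidden pattern `yyy`; the second has 2 states tracking the count of `x`s modulo 2. A product state is a pair (one from each), accepting exactly when both do. Minimizing collapses redundant product states.
7 states suffice.
        x   y  
>  S0   S1  S2 
 * S1   S0  S3 
   S2   S1  S4 
 * S3   S0  S5 
   S4   S1  S6 
 * S5   S0  S6 
   S6   S6  S6 
(> = start, * = accepting)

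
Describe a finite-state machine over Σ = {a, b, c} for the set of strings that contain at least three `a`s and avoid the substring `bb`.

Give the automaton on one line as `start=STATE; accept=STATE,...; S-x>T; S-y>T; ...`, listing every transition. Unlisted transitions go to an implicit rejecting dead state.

Handle the two conditions separately and then intersect. One (5 states) tracks the count of `a`s, saturating at 4; the other (3 states) tracks partial matches of the forbidden pattern `bb`. Each combined state is a pair, one component from each; accept when both components accept.
15 states suffice.
          a    b    c  
>  s0     s1   s2   s0 
   s1     s3   s4   s1 
   s2     s1   s5   s0 
   s3     s6   s7   s3 
   s4     s3   s8   s1 
   s5     s8   s5   s5 
 * s6     s9  s10   s6 
   s7     s6  s11   s3 
   s8    s11   s8   s8 
 * s9     s9  s12   s9 
 * s10    s9  s13   s6 
   s11   s13  s11  s11 
 * s12    s9  s14   s9 
   s13   s14  s13  s13 
   s14   s14  s14  s14 
(> = start, * = accepting)

start=s0; accept=s6,s9,s10,s12; s0-a>s1; s0-b>s2; s0-c>s0; s1-a>s3; s1-b>s4; s1-c>s1; s2-a>s1; s2-b>s5; s2-c>s0; s3-a>s6; s3-b>s7; s3-c>s3; s4-a>s3; s4-b>s8; s4-c>s1; s5-a>s8; s5-b>s5; s5-c>s5; s6-a>s9; s6-b>s10; s6-c>s6; s7-a>s6; s7-b>s11; s7-c>s3; s8-a>s11; s8-b>s8; s8-c>s8; s9-a>s9; s9-b>s12; s9-c>s9; s10-a>s9; s10-b>s13; s10-c>s6; s11-a>s13; s11-b>s11; s11-c>s11; s12-a>s9; s12-b>s14; s12-c>s9; s13-a>s14; s13-b>s13; s13-c>s13; s14-a>s14; s14-b>s14; s14-c>s14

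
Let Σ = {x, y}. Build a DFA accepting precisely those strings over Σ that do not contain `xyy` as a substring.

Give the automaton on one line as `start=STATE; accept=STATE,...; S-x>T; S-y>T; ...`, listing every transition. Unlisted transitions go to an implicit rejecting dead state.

Track partial matches of the forbidden pattern `xyy`. State s3 is a dead state reached once `xyy` has occurred; every other state accepts. s0 means no part of `xyy` is currently matched.
A 4-state machine:
        x   y  
>* s0   s1  s0 
 * s1   s1  s2 
 * s2   s1  s3 
   s3   s3  s3 
(> = start, * = accepting)

start=s0; accept=s0,s1,s2; s0-x>s1; s0-y>s0; s1-x>s1; s1-y>s2; s2-x>s1; s2-y>s3; s3-x>s3; s3-y>s3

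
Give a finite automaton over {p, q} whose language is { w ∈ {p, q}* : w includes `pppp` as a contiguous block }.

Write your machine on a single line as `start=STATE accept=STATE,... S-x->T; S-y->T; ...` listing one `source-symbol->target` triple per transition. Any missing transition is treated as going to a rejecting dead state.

start=s0; accept=s4; s0-p->s1; s0-q->s0; s1-p->s2; s1-q->s0; s2-p->s3; s2-q->s0; s3-p->s4; s3-q->s0; s4-p->s4; s4-q->s4

States s0..s3 record the length of the longest prefix of `pppp` that matches the current input suffix. Reaching s4 means `pppp` has been seen, and we stay there forever. Accept from s4.
5 states suffice.
        p   q  
>  s0   s1  s0 
   s1   s2  s0 
   s2   s3  s0 
   s3   s4  s0 
 * s4   s4  s4 
(> = start, * = accepting)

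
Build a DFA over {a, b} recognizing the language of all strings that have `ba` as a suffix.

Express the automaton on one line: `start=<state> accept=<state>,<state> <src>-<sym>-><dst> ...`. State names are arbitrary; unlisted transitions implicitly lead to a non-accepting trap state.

start=q0 accept=q2 q0-a->q0 q0-b->q1 q1-a->q2 q1-b->q1 q2-a->q0 q2-b->q1

Remember how much of `ba` the current input suffix matches. State q0 means no match yet; q1 means the last symbol is `b`; q2 means the last 2 symbols are `ba`. Only q2 accepts. On a mismatch, fall back to the longest proper suffix that is still a prefix of `ba`.
A 3-state machine:
        a   b  
>  q0   q0  q1 
   q1   q2  q1 
 * q2   q0  q1 
(> = start, * = accepting)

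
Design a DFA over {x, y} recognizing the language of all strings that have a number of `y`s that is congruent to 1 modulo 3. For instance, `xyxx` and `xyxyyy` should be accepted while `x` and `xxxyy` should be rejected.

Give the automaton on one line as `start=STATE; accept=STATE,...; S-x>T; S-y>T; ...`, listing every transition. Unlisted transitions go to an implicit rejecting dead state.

start=q0; accept=q1; q0-x>q0; q0-y>q1; q1-x>q1; q1-y>q2; q2-x>q2; q2-y>q0

Keep the running count of `y`s modulo 3: each `y` advances along the cycle q0 → q1 → q2 → q0 while other symbols loop. Accept at q1.
With 3 states:
        x   y  
>  q0   q0  q1 
 * q1   q1  q2 
   q2   q2  q0 
(> = start, * = accepting)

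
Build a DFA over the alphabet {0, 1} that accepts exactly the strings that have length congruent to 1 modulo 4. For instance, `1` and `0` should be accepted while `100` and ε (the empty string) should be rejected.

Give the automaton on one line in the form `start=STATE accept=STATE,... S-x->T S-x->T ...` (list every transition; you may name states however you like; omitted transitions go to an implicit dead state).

start=A accept=B A-0->B A-1->B B-0->C B-1->C C-0->D C-1->D D-0->A D-1->A

Count input length modulo 4: every symbol advances one step around the cycle A → B → C → D → A. Accept at B.
       0  1 
>  A   B  B 
 * B   C  C 
   C   D  D 
   D   A  A 
(> = start, * = accepting)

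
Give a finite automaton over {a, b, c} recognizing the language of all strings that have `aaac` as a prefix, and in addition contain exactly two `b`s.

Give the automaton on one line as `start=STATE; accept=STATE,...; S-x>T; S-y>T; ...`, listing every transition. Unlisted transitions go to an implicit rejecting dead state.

start=S0; accept=S7; S0-a>S1; S0-b>S2; S0-c>S2; S1-a>S3; S1-b>S2; S1-c>S2; S2-a>S2; S2-b>S2; S2-c>S2; S3-a>S4; S3-b>S2; S3-c>S2; S4-a>S2; S4-b>S2; S4-c>S5; S5-a>S5; S5-b>S6; S5-c>S5; S6-a>S6; S6-b>S7; S6-c>S6; S7-a>S7; S7-b>S2; S7-c>S7

Build one automaton per condition and run them in lockstep. The first has 6 states tracking whether the input so far still matches the prefix `aaac`; the second has 4 states tracking the count of `b`s, saturating at 3. A product state is a pair (one from each), accepting exactly when both do. Equivalent product states are then merged.
An 8-state machine:
        a   b   c  
>  S0   S1  S2  S2 
   S1   S3  S2  S2 
   S2   S2  S2  S2 
   S3   S4  S2  S2 
   S4   S2  S2  S5 
   S5   S5  S6  S5 
   S6   S6  S7  S6 
 * S7   S7  S2  S7 
(> = start, * = accepting)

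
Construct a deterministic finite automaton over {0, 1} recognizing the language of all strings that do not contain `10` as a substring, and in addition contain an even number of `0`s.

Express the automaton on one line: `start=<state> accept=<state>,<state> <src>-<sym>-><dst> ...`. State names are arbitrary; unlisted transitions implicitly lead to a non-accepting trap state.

Handle the two conditions separately and then intersect. One (3 states) tracks partial matches of the forbidden pattern `10`; the other (2 states) tracks the count of `0`s modulo 2. Each combined state is a pair, one component from each; accept when both components accept. Equivalent product states are then merged.
With 4 states:
        0   1  
>* q0   q1  q2 
   q1   q0  q3 
 * q2   q3  q2 
   q3   q3  q3 
(> = start, * = accepting)

start=q0 accept=q0,q2 q0-0->q1 q0-1->q2 q1-0->q0 q1-1->q3 q2-0->q3 q2-1->q2 q3-0->q3 q3-1->q3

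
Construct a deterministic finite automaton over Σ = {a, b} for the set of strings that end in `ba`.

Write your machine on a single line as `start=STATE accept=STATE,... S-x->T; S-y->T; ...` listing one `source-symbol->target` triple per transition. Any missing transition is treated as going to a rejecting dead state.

start=q0; accept=q2; q0-a->q0; q0-b->q1; q1-a->q2; q1-b->q1; q2-a->q0; q2-b->q1

Let each state record the length of the longest suffix of the input read so far that is also a prefix of `ba`. q1 means the last symbol is `b`; q2 means the last 2 symbols are `ba`. Accept only at q2, where the string currently ends in `ba`.
A 3-state machine:
        a   b  
>  q0   q0  q1 
   q1   q2  q1 
 * q2   q0  q1 
(> = start, * = accepting)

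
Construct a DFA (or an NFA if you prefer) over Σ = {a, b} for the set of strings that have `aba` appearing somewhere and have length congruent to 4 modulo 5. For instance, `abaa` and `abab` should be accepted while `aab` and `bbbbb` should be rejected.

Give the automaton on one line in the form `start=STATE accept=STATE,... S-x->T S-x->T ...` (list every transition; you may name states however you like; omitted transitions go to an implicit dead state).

Build one automaton per condition and run them in lockstep. The first has 4 states tracking whether and how much of `aba` has been seen; the second has 5 states tracking the input length modulo 5. A product state is a pair (one from each), accepting exactly when both do.
20 states suffice.
          a    b  
>  s0     s1   s2 
   s1     s3   s4 
   s2     s3   s5 
   s3     s6   s7 
   s4     s8   s9 
   s5     s6   s9 
   s6    s10  s11 
   s7    s12  s13 
   s8    s12  s12 
   s9    s10  s13 
   s10   s14  s15 
   s11   s16   s0 
 * s12   s16  s16 
   s13   s14   s0 
   s14    s1  s17 
   s15   s18   s2 
   s16   s18  s18 
   s17   s19   s5 
   s18   s19  s19 
   s19    s8   s8 
(> = start, * = accepting)

start=s0 accept=s12 s0-a->s1 s0-b->s2 s1-a->s3 s1-b->s4 s2-a->s3 s2-b->s5 s3-a->s6 s3-b->s7 s4-a->s8 s4-b->s9 s5-a->s6 s5-b->s9 s6-a->s10 s6-b->s11 s7-a->s12 s7-b->s13 s8-a->s12 s8-b->s12 s9-a->s10 s9-b->s13 s10-a->s14 s10-b->s15 s11-a->s16 s11-b->s0 s12-a->s16 s12-b->s16 s13-a->s14 s13-b->s0 s14-a->s1 s14-b->s17 s15-a->s18 s15-b->s2 s16-a->s18 s16-b->s18 s17-a->s19 s17-b->s5 s18-a->s19 s18-b->s19 s19-a->s8 s19-b->s8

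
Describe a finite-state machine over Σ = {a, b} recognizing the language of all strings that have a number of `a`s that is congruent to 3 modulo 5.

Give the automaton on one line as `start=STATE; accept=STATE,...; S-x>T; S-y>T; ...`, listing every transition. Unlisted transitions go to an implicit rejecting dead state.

Keep the running count of `a`s modulo 5: each `a` advances along the cycle q0 → q1 → q2 → q3 → q4 → q0 while other symbols loop. Accept at q3.
5 states suffice.
        a   b  
>  q0   q1  q0 
   q1   q2  q1 
   q2   q3  q2 
 * q3   q4  q3 
   q4   q0  q4 
(> = start, * = accepting)

start=q0; accept=q3; q0-a>q1; q0-b>q0; q1-a>q2; q1-b>q1; q2-a>q3; q2-b>q2; q3-a>q4; q3-b>q3; q4-a>q0; q4-b>q4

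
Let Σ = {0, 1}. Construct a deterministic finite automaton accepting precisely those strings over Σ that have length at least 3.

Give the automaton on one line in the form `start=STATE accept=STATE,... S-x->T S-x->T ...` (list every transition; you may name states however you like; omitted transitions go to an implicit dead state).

Count input length up to 4: every symbol moves from A toward E, which means 'more than 3' and absorbs. Accept from {D, E}.
With 5 states:
       0  1 
>  A   B  B 
   B   C  C 
   C   D  D 
 * D   E  E 
 * E   E  E 
(> = start, * = accepting)

start=A accept=D,E A-0->B A-1->B B-0->C B-1->C C-0->D C-1->D D-0->E D-1->E E-0->E E-1->E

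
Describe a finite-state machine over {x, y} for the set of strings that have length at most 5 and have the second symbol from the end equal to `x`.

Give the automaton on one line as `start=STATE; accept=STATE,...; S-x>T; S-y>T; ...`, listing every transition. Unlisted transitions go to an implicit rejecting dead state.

start=S0; accept=S3,S4,S7,S8,S11,S12; S0-x>S1; S0-y>S2; S1-x>S3; S1-y>S4; S2-x>S5; S2-y>S6; S3-x>S7; S3-y>S8; S4-x>S9; S4-y>S10; S5-x>S7; S5-y>S8; S6-x>S9; S6-y>S10; S7-x>S11; S7-y>S12; S8-x>S13; S8-y>S14; S9-x>S11; S9-y>S12; S10-x>S13; S10-y>S14; S11-x>S12; S11-y>S12; S12-x>S14; S12-y>S14; S13-x>S12; S13-y>S12; S14-x>S14; S14-y>S14

Run two small machines in parallel and take their product. The first has 7 states tracking the input length, saturating at 6; the second has 7 states tracking the last 2 symbols read. A product state is a pair (one from each), accepting exactly when both do. Minimizing collapses redundant product states.
A 15-state machine:
          x    y  
>  S0     S1   S2 
   S1     S3   S4 
   S2     S5   S6 
 * S3     S7   S8 
 * S4     S9  S10 
   S5     S7   S8 
   S6     S9  S10 
 * S7    S11  S12 
 * S8    S13  S14 
   S9    S11  S12 
   S10   S13  S14 
 * S11   S12  S12 
 * S12   S14  S14 
   S13   S12  S12 
   S14   S14  S14 
(> = start, * = accepting)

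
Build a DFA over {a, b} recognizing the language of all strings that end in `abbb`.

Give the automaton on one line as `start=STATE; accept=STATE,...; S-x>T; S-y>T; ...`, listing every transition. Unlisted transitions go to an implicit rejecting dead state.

Let each state record the length of the longest suffix of the input read so far that is also a prefix of `abbb`. q1 means the last symbol is `a`; q2 means the last 2 symbols are `ab`; q3 means the last 3 symbols are `abb`; q4 means the last 4 symbols are `abbb`. Accept only at q4, where the string currently ends in `abbb`.
With 5 states:
        a   b  
>  q0   q1  q0 
   q1   q1  q2 
   q2   q1  q3 
   q3   q1  q4 
 * q4   q1  q0 
(> = start, * = accepting)

start=q0; accept=q4; q0-a>q1; q0-b>q0; q1-a>q1; q1-b>q2; q2-a>q1; q2-b>q3; q3-a>q1; q3-b>q4; q4-a>q1; q4-b>q0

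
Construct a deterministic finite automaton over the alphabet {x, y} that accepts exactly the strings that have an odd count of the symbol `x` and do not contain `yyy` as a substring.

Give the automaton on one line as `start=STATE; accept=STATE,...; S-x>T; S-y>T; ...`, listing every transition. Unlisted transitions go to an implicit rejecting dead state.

start=q0; accept=q1,q3,q5; q0-x>q1; q0-y>q2; q1-x>q0; q1-y>q3; q2-x>q1; q2-y>q4; q3-x>q0; q3-y>q5; q4-x>q1; q4-y>q6; q5-x>q0; q5-y>q7; q6-x>q7; q6-y>q6; q7-x>q6; q7-y>q7

Build one automaton per condition and run them in lockstep. One (2 states) tracks the count of `x`s modulo 2; the other (4 states) tracks partial matches of the forbidden pattern `yyy`. Each combined state is a pair, one component from each; accept when both components accept.
8 states suffice.
        x   y  
>  q0   q1  q2 
 * q1   q0  q3 
   q2   q1  q4 
 * q3   q0  q5 
   q4   q1  q6 
 * q5   q0  q7 
   q6   q7  q6 
   q7   q6  q7 
(> = start, * = accepting)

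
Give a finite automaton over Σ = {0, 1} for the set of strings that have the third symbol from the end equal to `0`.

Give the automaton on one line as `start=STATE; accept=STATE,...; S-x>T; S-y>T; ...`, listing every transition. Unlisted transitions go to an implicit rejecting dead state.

start=q0; accept=q7,q8,q9,q10; q0-0>q1; q0-1>q2; q1-0>q3; q1-1>q4; q2-0>q5; q2-1>q6; q3-0>q7; q3-1>q8; q4-0>q9; q4-1>q10; q5-0>q11; q5-1>q12; q6-0>q13; q6-1>q14; q7-0>q7; q7-1>q8; q8-0>q9; q8-1>q10; q9-0>q11; q9-1>q12; q10-0>q13; q10-1>q14; q11-0>q7; q11-1>q8; q12-0>q9; q12-1>q10; q13-0>q11; q13-1>q12; q14-0>q13; q14-1>q14

A DFA must remember the last 3 symbols (since which symbol is third-to-last isn't known until the input ends). Use one state per possible window of the last ≤3 symbols; accept from those whose window starts with `0`.
A 15-state machine:
          0    1  
>  q0     q1   q2 
   q1     q3   q4 
   q2     q5   q6 
   q3     q7   q8 
   q4     q9  q10 
   q5    q11  q12 
   q6    q13  q14 
 * q7     q7   q8 
 * q8     q9  q10 
 * q9    q11  q12 
 * q10   q13  q14 
   q11    q7   q8 
   q12    q9  q10 
   q13   q11  q12 
   q14   q13  q14 
(> = start, * = accepting)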